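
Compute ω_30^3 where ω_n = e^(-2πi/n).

ω_30^3 = e^(-2πi·3/30)
= cos(-2π·3/30) + i·sin(-2π·3/30)
= cos(-6π/30) + i·sin(-6π/30)

ω_30^3 = cos(-6π/30) + i·sin(-6π/30) = 0.8090-0.5878i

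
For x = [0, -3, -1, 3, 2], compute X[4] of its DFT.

X[4] = Σ(n=0 to 4) x[n] · ω_5^(4n) where ω_5 = e^(-2πi/5)
= (0)·ω_5^0 + (-3)·ω_5^4 + (-1)·ω_5^8 + (3)·ω_5^12 + (2)·ω_5^16

X[4] = -1.9271-7.1064i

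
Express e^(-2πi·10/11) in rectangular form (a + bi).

ω_11^10 = e^(-2πi·10/11)
= cos(-2π·10/11) + i·sin(-2π·10/11)
= cos(-20π/11) + i·sin(-20π/11)

ω_11^10 = cos(-20π/11) + i·sin(-20π/11) = 0.8413+0.5406i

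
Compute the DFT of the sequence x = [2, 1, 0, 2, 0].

X[k] = Σ(n=0 to 4) x[n] · ω_5^(nk)
where ω_5 = e^(-2πi/5)

Computing each X[k]:
X[0] = 5
X[1] = 0.6910+0.2245i
X[2] = 1.8090-2.4899i
X[3] = 1.8090+2.4899i
X[4] = 0.6910-0.2245i

X = [5, 0.6910+0.2245i, 1.8090-2.4899i, 1.8090+2.4899i, 0.6910-0.2245i]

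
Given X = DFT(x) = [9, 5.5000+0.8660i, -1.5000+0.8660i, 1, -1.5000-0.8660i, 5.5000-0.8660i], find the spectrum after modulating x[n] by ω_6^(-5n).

Modulation property: DFT(ω_6^(-5n)·x[n]) = X[(k-5) mod 6], so circularly shift X by 5 positions.

X[k-5] = [5.5000+0.8660i, -1.5000+0.8660i, 1, -1.5000-0.8660i, 5.5000-0.8660i, 9]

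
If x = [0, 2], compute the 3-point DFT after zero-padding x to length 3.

Original 2-point DFT: [2, -2]
Zero-padded 3-point DFT provides frequency interpolation.

DFT_3([x, 0, ...]) = [2, -1.0000-1.7321i, -1.0000+1.7321i]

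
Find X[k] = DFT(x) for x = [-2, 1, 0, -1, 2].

X[k] = Σ(n=0 to 4) x[n] · ω_5^(nk)
where ω_5 = e^(-2πi/5)

Computing each X[k]:
X[0] = 0
X[1] = -0.2639+0.3633i
X[2] = -4.7361+1.5388i
X[3] = -4.7361-1.5388i
X[4] = -0.2639-0.3633i

X = [0, -0.2639+0.3633i, -4.7361+1.5388i, -4.7361-1.5388i, -0.2639-0.3633i]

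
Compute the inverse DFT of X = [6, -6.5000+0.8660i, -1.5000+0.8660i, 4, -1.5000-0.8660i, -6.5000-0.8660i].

x[n] = (1/6) Σ(k=0 to 5) X[k] · e^(2πikn/6)

Computing each x[n]:
x[0] = -1
x[1] = -1
x[2] = 3
x[3] = 2
x[4] = 3
x[5] = 0

x = [-1, -1, 3, 2, 3, 0]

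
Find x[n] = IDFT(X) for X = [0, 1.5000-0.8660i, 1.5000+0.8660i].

x[n] = (1/3) Σ(k=0 to 2) X[k] · e^(2πikn/3)

Computing each x[n]:
x[0] = 1
x[1] = 0
x[2] = -1

x = [1, 0, -1]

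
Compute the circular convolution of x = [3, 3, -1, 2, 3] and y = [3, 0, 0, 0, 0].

(x ⊛ y)[n] = Σ(m=0 to 4) x[m] · y[(n-m) mod 5]

Computing each output sample:
(x ⊛ y)[0] = 9
(x ⊛ y)[1] = 9
(x ⊛ y)[2] = -3
(x ⊛ y)[3] = 6
(x ⊛ y)[4] = 9

x ⊛ y = [9, 9, -3, 6, 9]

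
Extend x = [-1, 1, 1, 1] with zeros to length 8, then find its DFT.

Original 4-point DFT: [2, -2, -2, -2]
Zero-padded 8-point DFT provides frequency interpolation.

DFT_8([x, 0, ...]) = [2, -1.0000-2.4142i, -2, -1.0000-0.4142i, -2, -1.0000+0.4142i, -2, -1.0000+2.4142i]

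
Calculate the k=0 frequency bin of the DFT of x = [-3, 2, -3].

X[0] = Σ(n=0 to 2) x[n] · ω_3^0 = Σ x[n]
= (-3) + (2) + (-3)

X[0] = -4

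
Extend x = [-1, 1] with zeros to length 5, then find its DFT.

Original 2-point DFT: [0, -2]
Zero-padded 5-point DFT provides frequency interpolation.

DFT_5([x, 0, ...]) = [0, -0.6910-0.9511i, -1.8090-0.5878i, -1.8090+0.5878i, -0.6910+0.9511i]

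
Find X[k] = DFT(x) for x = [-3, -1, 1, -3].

X[k] = Σ(n=0 to 3) x[n] · ω_4^(nk)
where ω_4 = e^(-2πi/4)

Computing each X[k]:
X[0] = -6
X[1] = -4-2i
X[2] = 2
X[3] = -4+2i

X = [-6, -4-2i, 2, -4+2i]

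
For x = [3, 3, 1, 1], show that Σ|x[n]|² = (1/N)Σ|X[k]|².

Time domain:
Σ|x[n]|² = |3|² + |3|² + |1|² + |1|² = 20.0000

Frequency domain:
(1/4)Σ|X[k]|² = (1/4)(|8|² + |2-2i|² + |0|² + |2+2i|²) = (1/4)·80.0000 = 20.0000

Both sides agree, confirming Parseval's theorem.

Σ|x[n]|² = (1/N)Σ|X[k]|² = 20.0000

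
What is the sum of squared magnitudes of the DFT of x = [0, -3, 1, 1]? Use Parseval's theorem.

Parseval: Σ|x[n]|² = (1/N)Σ|X[k]|², so Σ|X[k]|² = N·Σ|x[n]|² = 4·11.0000

Σ|X[k]|² = N·Σ|x[n]|² = 4·11.0000 = 44.0000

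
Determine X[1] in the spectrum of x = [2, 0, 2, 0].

X[1] = Σ(n=0 to 3) x[n] · ω_4^(1n) where ω_4 = e^(-2πi/4)
= (2)·ω_4^0 + (0)·ω_4^1 + (2)·ω_4^2 + (0)·ω_4^3

X[1] = 0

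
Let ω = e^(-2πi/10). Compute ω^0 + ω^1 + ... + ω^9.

Sum of all nth roots of unity equals 0 for n > 1 (geometric series with r ≠ 1).

0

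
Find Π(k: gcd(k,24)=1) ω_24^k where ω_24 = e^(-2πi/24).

The primitive 24th roots of unity are ω_24^k for k coprime to 24: k ∈ {1, 5, 7, 11, 13, 17, 19, 23}
Their product equals the constant term of the cyclotomic polynomial Φ_24(x) up to sign.
For n ≥ 3, the product of all primitive nth roots of unity is 1. (For n=1 it is 1; for n=2 it is -1.)

1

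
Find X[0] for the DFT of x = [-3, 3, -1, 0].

X[0] = Σ(n=0 to 3) x[n] · ω_4^0 = Σ x[n]
= (-3) + (3) + (-1) + (0)

X[0] = -1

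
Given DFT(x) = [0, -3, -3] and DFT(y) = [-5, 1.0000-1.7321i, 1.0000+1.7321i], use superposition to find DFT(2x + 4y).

By linearity: DFT(2x + 4y) = 2·DFT(x) + 4·DFT(y)
= 2·[0, -3, -3] + 4·[-5, 1.0000-1.7321i, 1.0000+1.7321i]

Computing element-wise:
Z[0] = 2·(0) + 4·(-5) = -20
Z[1] = 2·(-3) + 4·(1.0000-1.7321i) = -2.0000-6.9284i
Z[2] = 2·(-3) + 4·(1.0000+1.7321i) = -2.0000+6.9284i

DFT(2x + 4y) = 2·X + 4·Y = [-20, -2.0000-6.9284i, -2.0000+6.9284i]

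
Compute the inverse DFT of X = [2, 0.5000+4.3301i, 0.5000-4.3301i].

x[n] = (1/3) Σ(k=0 to 2) X[k] · e^(2πikn/3)

Computing each x[n]:
x[0] = 1
x[1] = -2
x[2] = 3

x = [1, -2, 3]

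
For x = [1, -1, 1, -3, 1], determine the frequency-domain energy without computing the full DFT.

Parseval: Σ|x[n]|² = (1/N)Σ|X[k]|², so Σ|X[k]|² = N·Σ|x[n]|² = 5·13.0000

Σ|X[k]|² = N·Σ|x[n]|² = 5·13.0000 = 65.0000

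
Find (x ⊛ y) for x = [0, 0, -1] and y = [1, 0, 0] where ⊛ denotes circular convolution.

(x ⊛ y)[n] = Σ(m=0 to 2) x[m] · y[(n-m) mod 3]

Computing each output sample:
(x ⊛ y)[0] = 0
(x ⊛ y)[1] = 0
(x ⊛ y)[2] = -1

x ⊛ y = [0, 0, -1]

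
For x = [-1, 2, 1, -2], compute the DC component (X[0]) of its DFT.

X[0] = Σ(n=0 to 3) x[n] · ω_4^0 = Σ x[n]
= (-1) + (2) + (1) + (-2)

X[0] = 0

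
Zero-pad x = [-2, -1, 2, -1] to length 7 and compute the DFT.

Original 4-point DFT: [-2, -4, 2, -4]
Zero-padded 7-point DFT provides frequency interpolation.

DFT_7([x, 0, ...]) = [-2, -2.1676-0.7341i, -4.2029+1.0609i, 0.3705+2.9725i, 0.3705-2.9725i, -4.2029-1.0609i, -2.1676+0.7341i]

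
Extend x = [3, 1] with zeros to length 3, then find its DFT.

Original 2-point DFT: [4, 2]
Zero-padded 3-point DFT provides frequency interpolation.

DFT_3([x, 0, ...]) = [4, 2.5000-0.8660i, 2.5000+0.8660i]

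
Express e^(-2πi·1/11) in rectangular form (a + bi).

ω_11^1 = e^(-2πi·1/11)
= cos(-2π·1/11) + i·sin(-2π·1/11)
= cos(-2π/11) + i·sin(-2π/11)

ω_11^1 = cos(-2π/11) + i·sin(-2π/11) = 0.8413-0.5406i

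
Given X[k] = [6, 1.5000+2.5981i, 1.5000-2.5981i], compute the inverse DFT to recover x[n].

x[n] = (1/3) Σ(k=0 to 2) X[k] · e^(2πikn/3)

Computing each x[n]:
x[0] = 3
x[1] = 0
x[2] = 3

x = [3, 0, 3]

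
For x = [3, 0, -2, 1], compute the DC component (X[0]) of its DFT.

X[0] = Σ(n=0 to 3) x[n] · ω_4^0 = Σ x[n]
= (3) + (0) + (-2) + (1)

X[0] = 2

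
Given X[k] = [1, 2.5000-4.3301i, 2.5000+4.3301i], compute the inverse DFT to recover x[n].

x[n] = (1/3) Σ(k=0 to 2) X[k] · e^(2πikn/3)

Computing each x[n]:
x[0] = 2
x[1] = 2
x[2] = -3

x = [2, 2, -3]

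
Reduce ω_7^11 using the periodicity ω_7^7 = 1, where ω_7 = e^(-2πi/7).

Since ω_7^7 = 1, powers reduce modulo 7.
11 mod 7 = 4
So ω_7^11 = ω_7^4 = e^(-2πi·4/7)

ω_7^11 = ω_7^4 = -0.9010+0.4339i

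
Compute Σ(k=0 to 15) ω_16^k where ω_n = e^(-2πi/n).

Sum of all nth roots of unity equals 0 for n > 1 (geometric series with r ≠ 1).

0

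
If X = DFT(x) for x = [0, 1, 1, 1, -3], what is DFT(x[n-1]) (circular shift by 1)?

Time shift by 1: X_shifted[k] = ω_5^(1k) · X[k]
Shifted x = [-3, 0, 1, 1, 1]

DFT(x[n-1]) = [0, -4.3090+0.9511i, -3.1910+0.5878i, -3.1910-0.5878i, -4.3090-0.9511i]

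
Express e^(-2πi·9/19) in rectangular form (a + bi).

ω_19^9 = e^(-2πi·9/19)
= cos(-2π·9/19) + i·sin(-2π·9/19)
= cos(-18π/19) + i·sin(-18π/19)

ω_19^9 = cos(-18π/19) + i·sin(-18π/19) = -0.9864-0.1646i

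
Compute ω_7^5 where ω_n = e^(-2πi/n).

ω_7^5 = e^(-2πi·5/7)
= cos(-2π·5/7) + i·sin(-2π·5/7)
= cos(-10π/7) + i·sin(-10π/7)

ω_7^5 = cos(-10π/7) + i·sin(-10π/7) = -0.2225+0.9749i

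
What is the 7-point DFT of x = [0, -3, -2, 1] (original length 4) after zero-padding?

Original 4-point DFT: [-4, 2+4i, 0, 2-4i]
Zero-padded 7-point DFT provides frequency interpolation.

DFT_7([x, 0, ...]) = [-4, -2.3264+3.8615i, 3.0930+2.8388i, 1.2334-1.2369i, 1.2334+1.2369i, 3.0930-2.8388i, -2.3264-3.8615i]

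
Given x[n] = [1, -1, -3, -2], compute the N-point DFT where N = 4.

X[k] = Σ(n=0 to 3) x[n] · ω_4^(nk)
where ω_4 = e^(-2πi/4)

Computing each X[k]:
X[0] = -5
X[1] = 4-1i
X[2] = 1
X[3] = 4+1i

X = [-5, 4-1i, 1, 4+1i]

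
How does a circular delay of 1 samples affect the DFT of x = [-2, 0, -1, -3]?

Time shift by 1: X_shifted[k] = ω_4^(1k) · X[k]
Shifted x = [-3, -2, 0, -1]

DFT(x[n-1]) = [-6, -3+1i, 0, -3-1i]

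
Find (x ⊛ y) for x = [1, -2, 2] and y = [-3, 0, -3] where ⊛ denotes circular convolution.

(x ⊛ y)[n] = Σ(m=0 to 2) x[m] · y[(n-m) mod 3]

Computing each output sample:
(x ⊛ y)[0] = 3
(x ⊛ y)[1] = 0
(x ⊛ y)[2] = -9

x ⊛ y = [3, 0, -9]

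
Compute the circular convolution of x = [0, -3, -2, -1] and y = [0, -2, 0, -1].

(x ⊛ y)[n] = Σ(m=0 to 3) x[m] · y[(n-m) mod 4]

Computing each output sample:
(x ⊛ y)[0] = 5
(x ⊛ y)[1] = 2
(x ⊛ y)[2] = 7
(x ⊛ y)[3] = 4

x ⊛ y = [5, 2, 7, 4]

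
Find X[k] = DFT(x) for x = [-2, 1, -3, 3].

X[k] = Σ(n=0 to 3) x[n] · ω_4^(nk)
where ω_4 = e^(-2πi/4)

Computing each X[k]:
X[0] = -1
X[1] = 1+2i
X[2] = -9
X[3] = 1-2i

X = [-1, 1+2i, -9, 1-2i]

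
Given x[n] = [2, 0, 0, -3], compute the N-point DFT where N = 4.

X[k] = Σ(n=0 to 3) x[n] · ω_4^(nk)
where ω_4 = e^(-2πi/4)

Computing each X[k]:
X[0] = -1
X[1] = 2-3i
X[2] = 5
X[3] = 2+3i

X = [-1, 2-3i, 5, 2+3i]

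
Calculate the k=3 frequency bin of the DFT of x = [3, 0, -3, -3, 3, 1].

X[3] = Σ(n=0 to 5) x[n] · ω_6^(3n) where ω_6 = e^(-2πi/6)
= (3)·ω_6^0 + (0)·ω_6^3 + (-3)·ω_6^6 + (-3)·ω_6^9 + (3)·ω_6^12 + (1)·ω_6^15

X[3] = 5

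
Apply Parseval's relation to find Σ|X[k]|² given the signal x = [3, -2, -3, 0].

Parseval: Σ|x[n]|² = (1/N)Σ|X[k]|², so Σ|X[k]|² = N·Σ|x[n]|² = 4·22.0000

Σ|X[k]|² = N·Σ|x[n]|² = 4·22.0000 = 88.0000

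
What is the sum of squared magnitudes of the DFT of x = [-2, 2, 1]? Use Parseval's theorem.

Parseval: Σ|x[n]|² = (1/N)Σ|X[k]|², so Σ|X[k]|² = N·Σ|x[n]|² = 3·9.0000

Σ|X[k]|² = N·Σ|x[n]|² = 3·9.0000 = 27.0000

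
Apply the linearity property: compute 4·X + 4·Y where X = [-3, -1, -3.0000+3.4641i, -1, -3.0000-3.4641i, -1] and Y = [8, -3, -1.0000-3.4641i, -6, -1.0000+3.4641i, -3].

By linearity: DFT(4x + 4y) = 4·DFT(x) + 4·DFT(y)
= 4·[-3, -1, -3.0000+3.4641i, -1, -3.0000-3.4641i, -1] + 4·[8, -3, -1.0000-3.4641i, -6, -1.0000+3.4641i, -3]

Computing element-wise:
Z[0] = 4·(-3) + 4·(8) = 20
Z[1] = 4·(-1) + 4·(-3) = -16
Z[2] = 4·(-3.0000+3.4641i) + 4·(-1.0000-3.4641i) = -16
Z[3] = 4·(-1) + 4·(-6) = -28
Z[4] = 4·(-3.0000-3.4641i) + 4·(-1.0000+3.4641i) = -16
Z[5] = 4·(-1) + 4·(-3) = -16

DFT(4x + 4y) = 4·X + 4·Y = [20, -16, -16, -28, -16, -16]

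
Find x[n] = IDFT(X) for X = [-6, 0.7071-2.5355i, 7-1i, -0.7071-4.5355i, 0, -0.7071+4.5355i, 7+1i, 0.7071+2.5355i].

x[n] = (1/8) Σ(k=0 to 7) X[k] · e^(2πikn/8)

Computing each x[n]:
x[0] = 1
x[1] = 1
x[2] = -3
x[3] = 0
x[4] = 1
x[5] = -2
x[6] = -2
x[7] = -2

x = [1, 1, -3, 0, 1, -2, -2, -2]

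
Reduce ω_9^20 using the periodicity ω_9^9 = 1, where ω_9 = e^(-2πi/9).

Since ω_9^9 = 1, powers reduce modulo 9.
20 mod 9 = 2
So ω_9^20 = ω_9^2 = e^(-2πi·2/9)

ω_9^20 = ω_9^2 = 0.1736-0.9848i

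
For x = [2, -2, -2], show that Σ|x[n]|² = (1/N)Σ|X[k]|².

Time domain:
Σ|x[n]|² = |2|² + |-2|² + |-2|² = 12.0000

Frequency domain:
(1/3)Σ|X[k]|² = (1/3)(|-2|² + |4|² + |4|²) = (1/3)·36.0000 = 12.0000

Both sides agree, confirming Parseval's theorem.

Σ|x[n]|² = (1/N)Σ|X[k]|² = 12.0000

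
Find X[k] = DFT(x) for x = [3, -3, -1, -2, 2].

X[k] = Σ(n=0 to 4) x[n] · ω_5^(nk)
where ω_5 = e^(-2πi/5)

Computing each X[k]:
X[0] = -1
X[1] = 5.1180+4.1675i
X[2] = 2.8820+3.8900i
X[3] = 2.8820-3.8900i
X[4] = 5.1180-4.1675i

X = [-1, 5.1180+4.1675i, 2.8820+3.8900i, 2.8820-3.8900i, 5.1180-4.1675i]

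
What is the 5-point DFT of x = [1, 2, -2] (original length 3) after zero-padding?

Original 3-point DFT: [1, 1.0000-3.4641i, 1.0000+3.4641i]
Zero-padded 5-point DFT provides frequency interpolation.

DFT_5([x, 0, ...]) = [1, 3.2361-0.7265i, -1.2361-3.0777i, -1.2361+3.0777i, 3.2361+0.7265i]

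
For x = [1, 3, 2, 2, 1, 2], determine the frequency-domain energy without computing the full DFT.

Parseval: Σ|x[n]|² = (1/N)Σ|X[k]|², so Σ|X[k]|² = N·Σ|x[n]|² = 6·23.0000

Σ|X[k]|² = N·Σ|x[n]|² = 6·23.0000 = 138.0000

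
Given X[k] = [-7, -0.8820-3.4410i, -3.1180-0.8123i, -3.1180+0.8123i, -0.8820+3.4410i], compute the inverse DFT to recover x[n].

x[n] = (1/5) Σ(k=0 to 4) X[k] · e^(2πikn/5)

Computing each x[n]:
x[0] = -3
x[1] = 1
x[2] = -1
x[3] = -2
x[4] = -2

x = [-3, 1, -1, -2, -2]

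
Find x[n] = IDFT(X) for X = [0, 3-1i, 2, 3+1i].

x[n] = (1/4) Σ(k=0 to 3) X[k] · e^(2πikn/4)

Computing each x[n]:
x[0] = 2
x[1] = 0
x[2] = -1
x[3] = -1

x = [2, 0, -1, -1]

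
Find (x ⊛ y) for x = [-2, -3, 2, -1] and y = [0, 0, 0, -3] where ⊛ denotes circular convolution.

(x ⊛ y)[n] = Σ(m=0 to 3) x[m] · y[(n-m) mod 4]

Computing each output sample:
(x ⊛ y)[0] = 9
(x ⊛ y)[1] = -6
(x ⊛ y)[2] = 3
(x ⊛ y)[3] = 6

x ⊛ y = [9, -6, 3, 6]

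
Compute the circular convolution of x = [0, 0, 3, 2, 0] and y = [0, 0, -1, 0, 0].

(x ⊛ y)[n] = Σ(m=0 to 4) x[m] · y[(n-m) mod 5]

Computing each output sample:
(x ⊛ y)[0] = -2
(x ⊛ y)[1] = 0
(x ⊛ y)[2] = 0
(x ⊛ y)[3] = 0
(x ⊛ y)[4] = -3

x ⊛ y = [-2, 0, 0, 0, -3]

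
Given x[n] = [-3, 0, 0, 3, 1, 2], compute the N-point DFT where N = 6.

X[k] = Σ(n=0 to 5) x[n] · ω_6^(nk)
where ω_6 = e^(-2πi/6)

Computing each X[k]:
X[0] = 3
X[1] = -5.5000+2.5981i
X[2] = -1.5000+0.8660i
X[3] = -7
X[4] = -1.5000-0.8660i
X[5] = -5.5000-2.5981i

X = [3, -5.5000+2.5981i, -1.5000+0.8660i, -7, -1.5000-0.8660i, -5.5000-2.5981i]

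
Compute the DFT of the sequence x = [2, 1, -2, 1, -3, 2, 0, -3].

X[k] = Σ(n=0 to 7) x[n] · ω_8^(nk)
where ω_8 = e^(-2πi/8)

Computing each X[k]:
X[0] = -2
X[1] = 1.4645-0.1213i
X[2] = 1-5i
X[3] = 8.5355-4.1213i
X[4] = -4
X[5] = 8.5355+4.1213i
X[6] = 1+5i
X[7] = 1.4645+0.1213i

X = [-2, 1.4645-0.1213i, 1-5i, 8.5355-4.1213i, -4, 8.5355+4.1213i, 1+5i, 1.4645+0.1213i]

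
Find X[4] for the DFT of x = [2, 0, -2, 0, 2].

X[4] = Σ(n=0 to 4) x[n] · ω_5^(4n) where ω_5 = e^(-2πi/5)
= (2)·ω_5^0 + (0)·ω_5^4 + (-2)·ω_5^8 + (0)·ω_5^12 + (2)·ω_5^16

X[4] = 4.2361-3.0777i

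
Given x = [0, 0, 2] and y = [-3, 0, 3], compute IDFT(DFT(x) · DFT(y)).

(x ⊛ y)[n] = Σ(m=0 to 2) x[m] · y[(n-m) mod 3]

Computing each output sample:
(x ⊛ y)[0] = 0
(x ⊛ y)[1] = 6
(x ⊛ y)[2] = -6

x ⊛ y = [0, 6, -6]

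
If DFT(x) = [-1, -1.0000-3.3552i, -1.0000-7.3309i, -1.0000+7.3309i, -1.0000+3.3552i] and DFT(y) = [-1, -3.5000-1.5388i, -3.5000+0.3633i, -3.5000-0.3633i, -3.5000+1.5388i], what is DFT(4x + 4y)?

By linearity: DFT(4x + 4y) = 4·DFT(x) + 4·DFT(y)
= 4·[-1, -1.0000-3.3552i, -1.0000-7.3309i, -1.0000+7.3309i, -1.0000+3.3552i] + 4·[-1, -3.5000-1.5388i, -3.5000+0.3633i, -3.5000-0.3633i, -3.5000+1.5388i]

Computing element-wise:
Z[0] = 4·(-1) + 4·(-1) = -8
Z[1] = 4·(-1.0000-3.3552i) + 4·(-3.5000-1.5388i) = -18.0000-19.5760i
Z[2] = 4·(-1.0000-7.3309i) + 4·(-3.5000+0.3633i) = -18.0000-27.8704i
Z[3] = 4·(-1.0000+7.3309i) + 4·(-3.5000-0.3633i) = -18.0000+27.8704i
Z[4] = 4·(-1.0000+3.3552i) + 4·(-3.5000+1.5388i) = -18.0000+19.5760i

DFT(4x + 4y) = 4·X + 4·Y = [-8, -18.0000-19.5760i, -18.0000-27.8704i, -18.0000+27.8704i, -18.0000+19.5760i]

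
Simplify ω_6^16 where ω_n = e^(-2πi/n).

Since ω_6^6 = 1, powers reduce modulo 6.
16 mod 6 = 4
So ω_6^16 = ω_6^4 = e^(-2πi·4/6)

ω_6^16 = ω_6^4 = -0.5000+0.8660i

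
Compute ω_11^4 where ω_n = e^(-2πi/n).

ω_11^4 = e^(-2πi·4/11)
= cos(-2π·4/11) + i·sin(-2π·4/11)
= cos(-8π/11) + i·sin(-8π/11)

ω_11^4 = cos(-8π/11) + i·sin(-8π/11) = -0.6549-0.7557i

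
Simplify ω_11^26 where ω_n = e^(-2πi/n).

Since ω_11^11 = 1, powers reduce modulo 11.
26 mod 11 = 4
So ω_11^26 = ω_11^4 = e^(-2πi·4/11)

ω_11^26 = ω_11^4 = -0.6549-0.7557i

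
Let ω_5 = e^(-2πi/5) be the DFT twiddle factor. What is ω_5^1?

ω_5^1 = e^(-2πi·1/5)
= cos(-2π·1/5) + i·sin(-2π·1/5)
= cos(-2π/5) + i·sin(-2π/5)

ω_5^1 = cos(-2π/5) + i·sin(-2π/5) = 0.3090-0.9511i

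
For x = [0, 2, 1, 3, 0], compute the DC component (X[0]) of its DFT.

X[0] = Σ(n=0 to 4) x[n] · ω_5^0 = Σ x[n]
= (0) + (2) + (1) + (3) + (0)

X[0] = 6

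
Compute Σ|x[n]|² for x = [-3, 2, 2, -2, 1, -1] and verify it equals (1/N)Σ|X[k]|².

Time domain:
Σ|x[n]|² = |-3|² + |2|² + |2|² + |-2|² + |1|² + |-1|² = 23.0000

Frequency domain:
(1/6)Σ|X[k]|² = (1/6)(|-1|² + |-2.0000-3.4641i|² + |-7.0000-1.7321i|² + |1|² + |-7.0000+1.7321i|² + |-2.0000+3.4641i|²) = (1/6)·138.0000 = 23.0000

Both sides agree, confirming Parseval's theorem.

Σ|x[n]|² = (1/N)Σ|X[k]|² = 23.0000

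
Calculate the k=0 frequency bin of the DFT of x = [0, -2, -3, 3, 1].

X[0] = Σ(n=0 to 4) x[n] · ω_5^0 = Σ x[n]
= (0) + (-2) + (-3) + (3) + (1)

X[0] = -1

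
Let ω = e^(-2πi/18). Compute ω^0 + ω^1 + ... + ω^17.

Sum of all nth roots of unity equals 0 for n > 1 (geometric series with r ≠ 1).

0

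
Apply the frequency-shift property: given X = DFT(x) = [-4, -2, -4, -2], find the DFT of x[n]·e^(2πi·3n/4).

Modulation property: DFT(ω_4^(-3n)·x[n]) = X[(k-3) mod 4], so circularly shift X by 3 positions.

X[k-3] = [-2, -4, -2, -4]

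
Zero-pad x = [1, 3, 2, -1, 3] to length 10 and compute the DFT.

Original 5-point DFT: [8, 2.0451-1.7634i, -3.5451+2.8532i, -3.5451-2.8532i, 2.0451+1.7634i]
Zero-padded 10-point DFT provides frequency interpolation.

DFT_10([x, 0, ...]) = [8, 1.9271-4.4778i, 2.0451-1.7634i, -1.4271-5.1186i, -3.5451+2.8532i, 4, -3.5451-2.8532i, -1.4271+5.1186i, 2.0451+1.7634i, 1.9271+4.4778i]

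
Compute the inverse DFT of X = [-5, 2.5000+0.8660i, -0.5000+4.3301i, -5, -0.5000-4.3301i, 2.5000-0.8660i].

x[n] = (1/6) Σ(k=0 to 5) X[k] · e^(2πikn/6)

Computing each x[n]:
x[0] = -1
x[1] = -1
x[2] = -1
x[3] = -1
x[4] = -3
x[5] = 2

x = [-1, -1, -1, -1, -3, 2]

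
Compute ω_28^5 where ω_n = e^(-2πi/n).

ω_28^5 = e^(-2πi·5/28)
= cos(-2π·5/28) + i·sin(-2π·5/28)
= cos(-10π/28) + i·sin(-10π/28)

ω_28^5 = cos(-10π/28) + i·sin(-10π/28) = 0.4339-0.9010i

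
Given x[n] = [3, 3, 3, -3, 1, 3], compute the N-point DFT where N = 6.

X[k] = Σ(n=0 to 5) x[n] · ω_6^(nk)
where ω_6 = e^(-2πi/6)

Computing each X[k]:
X[0] = 10
X[1] = 7.0000-1.7321i
X[2] = -5.0000+1.7321i
X[3] = 4
X[4] = -5.0000-1.7321i
X[5] = 7.0000+1.7321i

X = [10, 7.0000-1.7321i, -5.0000+1.7321i, 4, -5.0000-1.7321i, 7.0000+1.7321i]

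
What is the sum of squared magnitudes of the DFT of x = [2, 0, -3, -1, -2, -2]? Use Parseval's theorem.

Parseval: Σ|x[n]|² = (1/N)Σ|X[k]|², so Σ|X[k]|² = N·Σ|x[n]|² = 6·22.0000

Σ|X[k]|² = N·Σ|x[n]|² = 6·22.0000 = 132.0000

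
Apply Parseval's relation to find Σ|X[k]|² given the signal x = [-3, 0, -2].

Parseval: Σ|x[n]|² = (1/N)Σ|X[k]|², so Σ|X[k]|² = N·Σ|x[n]|² = 3·13.0000

Σ|X[k]|² = N·Σ|x[n]|² = 3·13.0000 = 39.0000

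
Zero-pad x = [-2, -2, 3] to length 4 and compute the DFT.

Original 3-point DFT: [-1, -2.5000+4.3301i, -2.5000-4.3301i]
Zero-padded 4-point DFT provides frequency interpolation.

DFT_4([x, 0, ...]) = [-1, -5+2i, 3, -5-2i]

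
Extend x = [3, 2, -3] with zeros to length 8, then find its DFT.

Original 3-point DFT: [2, 3.5000-4.3301i, 3.5000+4.3301i]
Zero-padded 8-point DFT provides frequency interpolation.

DFT_8([x, 0, ...]) = [2, 4.4142+1.5858i, 6-2i, 1.5858-4.4142i, -2, 1.5858+4.4142i, 6+2i, 4.4142-1.5858i]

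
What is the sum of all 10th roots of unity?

Sum of all nth roots of unity equals 0 for n > 1 (geometric series with r ≠ 1).

0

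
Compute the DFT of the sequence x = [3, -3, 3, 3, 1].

X[k] = Σ(n=0 to 4) x[n] · ω_5^(nk)
where ω_5 = e^(-2πi/5)

Computing each X[k]:
X[0] = 7
X[1] = -2.4721+3.8042i
X[2] = 6.4721+2.3511i
X[3] = 6.4721-2.3511i
X[4] = -2.4721-3.8042i

X = [7, -2.4721+3.8042i, 6.4721+2.3511i, 6.4721-2.3511i, -2.4721-3.8042i]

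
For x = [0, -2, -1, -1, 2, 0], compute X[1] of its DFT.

X[1] = Σ(n=0 to 5) x[n] · ω_6^(1n) where ω_6 = e^(-2πi/6)
= (0)·ω_6^0 + (-2)·ω_6^1 + (-1)·ω_6^2 + (-1)·ω_6^3 + (2)·ω_6^4 + (0)·ω_6^5

X[1] = -0.5000+4.3301i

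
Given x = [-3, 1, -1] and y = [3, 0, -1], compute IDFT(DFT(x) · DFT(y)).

(x ⊛ y)[n] = Σ(m=0 to 2) x[m] · y[(n-m) mod 3]

Computing each output sample:
(x ⊛ y)[0] = -10
(x ⊛ y)[1] = 4
(x ⊛ y)[2] = 0

x ⊛ y = [-10, 4, 0]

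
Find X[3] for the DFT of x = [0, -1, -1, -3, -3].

X[3] = Σ(n=0 to 4) x[n] · ω_5^(3n) where ω_5 = e^(-2πi/5)
= (0)·ω_5^0 + (-1)·ω_5^3 + (-1)·ω_5^6 + (-3)·ω_5^9 + (-3)·ω_5^12

X[3] = 2.0000-0.7265i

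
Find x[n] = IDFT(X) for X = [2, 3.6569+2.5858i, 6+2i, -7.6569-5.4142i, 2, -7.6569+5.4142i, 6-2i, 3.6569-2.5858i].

x[n] = (1/8) Σ(k=0 to 7) X[k] · e^(2πikn/8)

Computing each x[n]:
x[0] = 1
x[1] = 2
x[2] = -3
x[3] = -1
x[4] = 3
x[5] = -3
x[6] = 1
x[7] = 2

x = [1, 2, -3, -1, 3, -3, 1, 2]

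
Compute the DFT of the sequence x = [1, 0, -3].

X[k] = Σ(n=0 to 2) x[n] · ω_3^(nk)
where ω_3 = e^(-2πi/3)

Computing each X[k]:
X[0] = -2
X[1] = 2.5000-2.5981i
X[2] = 2.5000+2.5981i

X = [-2, 2.5000-2.5981i, 2.5000+2.5981i]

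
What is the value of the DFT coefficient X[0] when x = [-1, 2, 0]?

X[0] = Σ(n=0 to 2) x[n] · ω_3^0 = Σ x[n]
= (-1) + (2) + (0)

X[0] = 1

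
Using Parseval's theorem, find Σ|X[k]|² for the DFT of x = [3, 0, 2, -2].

Parseval: Σ|x[n]|² = (1/N)Σ|X[k]|², so Σ|X[k]|² = N·Σ|x[n]|² = 4·17.0000

Σ|X[k]|² = N·Σ|x[n]|² = 4·17.0000 = 68.0000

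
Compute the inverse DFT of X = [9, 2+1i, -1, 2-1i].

x[n] = (1/4) Σ(k=0 to 3) X[k] · e^(2πikn/4)

Computing each x[n]:
x[0] = 3
x[1] = 2
x[2] = 1
x[3] = 3

x = [3, 2, 1, 3]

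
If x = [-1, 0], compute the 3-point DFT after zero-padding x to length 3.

Original 2-point DFT: [-1, -1]
Zero-padded 3-point DFT provides frequency interpolation.

DFT_3([x, 0, ...]) = [-1, -1, -1]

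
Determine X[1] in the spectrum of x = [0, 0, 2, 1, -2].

X[1] = Σ(n=0 to 4) x[n] · ω_5^(1n) where ω_5 = e^(-2πi/5)
= (0)·ω_5^0 + (0)·ω_5^1 + (2)·ω_5^2 + (1)·ω_5^3 + (-2)·ω_5^4

X[1] = -3.0451-2.4899i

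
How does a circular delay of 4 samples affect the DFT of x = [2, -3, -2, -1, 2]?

Time shift by 4: X_shifted[k] = ω_5^(4k) · X[k]
Shifted x = [-3, -2, -1, 2, 2]

DFT(x[n-4]) = [-2, -3.8090+5.5676i, -2.6910-0.5020i, -2.6910+0.5020i, -3.8090-5.5676i]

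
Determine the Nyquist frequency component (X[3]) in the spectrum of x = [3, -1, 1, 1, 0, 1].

X[3] = Σ(n=0 to 5) x[n] · ω_6^(3n) where ω_6 = e^(-2πi/6)
= (3)·ω_6^0 + (-1)·ω_6^3 + (1)·ω_6^6 + (1)·ω_6^9 + (0)·ω_6^12 + (1)·ω_6^15

X[3] = 3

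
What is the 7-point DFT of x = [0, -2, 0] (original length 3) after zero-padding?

Original 3-point DFT: [-2, 1.0000+1.7321i, 1.0000-1.7321i]
Zero-padded 7-point DFT provides frequency interpolation.

DFT_7([x, 0, ...]) = [-2, -1.2470+1.5637i, 0.4450+1.9499i, 1.8019+0.8678i, 1.8019-0.8678i, 0.4450-1.9499i, -1.2470-1.5637i]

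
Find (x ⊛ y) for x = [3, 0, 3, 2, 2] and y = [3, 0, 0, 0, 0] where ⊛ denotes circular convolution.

(x ⊛ y)[n] = Σ(m=0 to 4) x[m] · y[(n-m) mod 5]

Computing each output sample:
(x ⊛ y)[0] = 9
(x ⊛ y)[1] = 0
(x ⊛ y)[2] = 9
(x ⊛ y)[3] = 6
(x ⊛ y)[4] = 6

x ⊛ y = [9, 0, 9, 6, 6]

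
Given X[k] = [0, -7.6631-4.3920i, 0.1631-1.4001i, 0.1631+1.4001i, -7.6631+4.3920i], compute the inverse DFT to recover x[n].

x[n] = (1/5) Σ(k=0 to 4) X[k] · e^(2πikn/5)

Computing each x[n]:
x[0] = -3
x[1] = 1
x[2] = 3
x[3] = 2
x[4] = -3

x = [-3, 1, 3, 2, -3]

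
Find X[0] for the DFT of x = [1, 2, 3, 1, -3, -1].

X[0] = Σ(n=0 to 5) x[n] · ω_6^0 = Σ x[n]
= (1) + (2) + (3) + (1) + (-3) + (-1)

X[0] = 3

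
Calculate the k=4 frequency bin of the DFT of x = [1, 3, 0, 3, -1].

X[4] = Σ(n=0 to 4) x[n] · ω_5^(4n) where ω_5 = e^(-2πi/5)
= (1)·ω_5^0 + (3)·ω_5^4 + (0)·ω_5^8 + (3)·ω_5^12 + (-1)·ω_5^16

X[4] = -0.8090+2.0409i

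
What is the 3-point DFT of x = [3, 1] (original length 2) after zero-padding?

Original 2-point DFT: [4, 2]
Zero-padded 3-point DFT provides frequency interpolation.

DFT_3([x, 0, ...]) = [4, 2.5000-0.8660i, 2.5000+0.8660i]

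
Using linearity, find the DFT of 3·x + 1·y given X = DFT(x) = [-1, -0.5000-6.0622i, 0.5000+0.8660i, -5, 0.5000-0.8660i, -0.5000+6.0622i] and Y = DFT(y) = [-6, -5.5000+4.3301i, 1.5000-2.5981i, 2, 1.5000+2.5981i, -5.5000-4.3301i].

By linearity: DFT(3x + 1y) = 3·DFT(x) + 1·DFT(y)
= 3·[-1, -0.5000-6.0622i, 0.5000+0.8660i, -5, 0.5000-0.8660i, -0.5000+6.0622i] + 1·[-6, -5.5000+4.3301i, 1.5000-2.5981i, 2, 1.5000+2.5981i, -5.5000-4.3301i]

Computing element-wise:
Z[0] = 3·(-1) + 1·(-6) = -9
Z[1] = 3·(-0.5000-6.0622i) + 1·(-5.5000+4.3301i) = -7.0000-13.8565i
Z[2] = 3·(0.5000+0.8660i) + 1·(1.5000-2.5981i) = 3.0000-0.0001i
Z[3] = 3·(-5) + 1·(2) = -13
Z[4] = 3·(0.5000-0.8660i) + 1·(1.5000+2.5981i) = 3.0000+0.0001i
Z[5] = 3·(-0.5000+6.0622i) + 1·(-5.5000-4.3301i) = -7.0000+13.8565i

DFT(3x + 1y) = 3·X + 1·Y = [-9, -7.0000-13.8565i, 3.0000-0.0001i, -13, 3.0000+0.0001i, -7.0000+13.8565i]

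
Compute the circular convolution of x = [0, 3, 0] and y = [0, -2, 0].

(x ⊛ y)[n] = Σ(m=0 to 2) x[m] · y[(n-m) mod 3]

Computing each output sample:
(x ⊛ y)[0] = 0
(x ⊛ y)[1] = 0
(x ⊛ y)[2] = -6

x ⊛ y = [0, 0, -6]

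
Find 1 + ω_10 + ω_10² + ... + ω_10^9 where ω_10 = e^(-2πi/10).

Sum of all nth roots of unity equals 0 for n > 1 (geometric series with r ≠ 1).

0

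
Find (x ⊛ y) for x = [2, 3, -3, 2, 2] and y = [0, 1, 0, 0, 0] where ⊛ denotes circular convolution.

(x ⊛ y)[n] = Σ(m=0 to 4) x[m] · y[(n-m) mod 5]

Computing each output sample:
(x ⊛ y)[0] = 2
(x ⊛ y)[1] = 2
(x ⊛ y)[2] = 3
(x ⊛ y)[3] = -3
(x ⊛ y)[4] = 2

x ⊛ y = [2, 2, 3, -3, 2]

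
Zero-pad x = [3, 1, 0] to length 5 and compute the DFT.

Original 3-point DFT: [4, 2.5000-0.8660i, 2.5000+0.8660i]
Zero-padded 5-point DFT provides frequency interpolation.

DFT_5([x, 0, ...]) = [4, 3.3090-0.9511i, 2.1910-0.5878i, 2.1910+0.5878i, 3.3090+0.9511i]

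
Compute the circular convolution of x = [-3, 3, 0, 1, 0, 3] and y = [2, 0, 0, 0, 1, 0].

(x ⊛ y)[n] = Σ(m=0 to 5) x[m] · y[(n-m) mod 6]

Computing each output sample:
(x ⊛ y)[0] = -6
(x ⊛ y)[1] = 7
(x ⊛ y)[2] = 0
(x ⊛ y)[3] = 5
(x ⊛ y)[4] = -3
(x ⊛ y)[5] = 9

x ⊛ y = [-6, 7, 0, 5, -3, 9]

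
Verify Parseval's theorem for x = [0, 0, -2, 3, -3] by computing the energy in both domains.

Time domain:
Σ|x[n]|² = |0|² + |0|² + |-2|² + |3|² + |-3|² = 22.0000

Frequency domain:
(1/5)Σ|X[k]|² = (1/5)(|-2|² + |-1.7361+0.0858i|² + |2.7361-6.5186i|² + |2.7361+6.5186i|² + |-1.7361-0.0858i|²) = (1/5)·110.0000 = 22.0000

Both sides agree, confirming Parseval's theorem.

Σ|x[n]|² = (1/N)Σ|X[k]|² = 22.0000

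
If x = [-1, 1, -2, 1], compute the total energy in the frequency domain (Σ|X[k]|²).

Parseval: Σ|x[n]|² = (1/N)Σ|X[k]|², so Σ|X[k]|² = N·Σ|x[n]|² = 4·7.0000

Σ|X[k]|² = N·Σ|x[n]|² = 4·7.0000 = 28.0000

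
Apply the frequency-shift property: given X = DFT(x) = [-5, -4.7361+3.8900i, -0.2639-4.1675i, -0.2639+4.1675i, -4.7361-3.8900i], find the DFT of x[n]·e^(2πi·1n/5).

Modulation property: DFT(ω_5^(-1n)·x[n]) = X[(k-1) mod 5], so circularly shift X by 1 positions.

X[k-1] = [-4.7361-3.8900i, -5, -4.7361+3.8900i, -0.2639-4.1675i, -0.2639+4.1675i]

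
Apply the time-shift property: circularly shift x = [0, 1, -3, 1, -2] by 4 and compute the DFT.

Time shift by 4: X_shifted[k] = ω_5^(4k) · X[k]
Shifted x = [1, -3, 1, -2, 0]

DFT(x[n-4]) = [-3, 0.8820+1.0898i, 3.1180+4.6165i, 3.1180-4.6165i, 0.8820-1.0898i]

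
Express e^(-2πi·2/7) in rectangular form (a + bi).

ω_7^2 = e^(-2πi·2/7)
= cos(-2π·2/7) + i·sin(-2π·2/7)
= cos(-4π/7) + i·sin(-4π/7)

ω_7^2 = cos(-4π/7) + i·sin(-4π/7) = -0.2225-0.9749i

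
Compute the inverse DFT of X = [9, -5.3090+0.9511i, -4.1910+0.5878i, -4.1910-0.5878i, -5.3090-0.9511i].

x[n] = (1/5) Σ(k=0 to 4) X[k] · e^(2πikn/5)

Computing each x[n]:
x[0] = -2
x[1] = 2
x[2] = 3
x[3] = 3
x[4] = 3

x = [-2, 2, 3, 3, 3]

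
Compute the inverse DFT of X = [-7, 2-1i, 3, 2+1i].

x[n] = (1/4) Σ(k=0 to 3) X[k] · e^(2πikn/4)

Computing each x[n]:
x[0] = 0
x[1] = -2
x[2] = -2
x[3] = -3

x = [0, -2, -2, -3]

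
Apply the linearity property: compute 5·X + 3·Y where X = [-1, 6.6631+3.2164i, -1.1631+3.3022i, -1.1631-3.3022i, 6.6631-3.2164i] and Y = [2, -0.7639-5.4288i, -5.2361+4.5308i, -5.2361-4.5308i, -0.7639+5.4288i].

By linearity: DFT(5x + 3y) = 5·DFT(x) + 3·DFT(y)
= 5·[-1, 6.6631+3.2164i, -1.1631+3.3022i, -1.1631-3.3022i, 6.6631-3.2164i] + 3·[2, -0.7639-5.4288i, -5.2361+4.5308i, -5.2361-4.5308i, -0.7639+5.4288i]

Computing element-wise:
Z[0] = 5·(-1) + 3·(2) = 1
Z[1] = 5·(6.6631+3.2164i) + 3·(-0.7639-5.4288i) = 31.0238-0.2044i
Z[2] = 5·(-1.1631+3.3022i) + 3·(-5.2361+4.5308i) = -21.5238+30.1034i
Z[3] = 5·(-1.1631-3.3022i) + 3·(-5.2361-4.5308i) = -21.5238-30.1034i
Z[4] = 5·(6.6631-3.2164i) + 3·(-0.7639+5.4288i) = 31.0238+0.2044i

DFT(5x + 3y) = 5·X + 3·Y = [1, 31.0238-0.2044i, -21.5238+30.1034i, -21.5238-30.1034i, 31.0238+0.2044i]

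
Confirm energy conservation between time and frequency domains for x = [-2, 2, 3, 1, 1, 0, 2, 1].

Time domain:
Σ|x[n]|² = |-2|² + |2|² + |3|² + |1|² + |1|² + |0|² + |2|² + |1|² = 24.0000

Frequency domain:
(1/8)Σ|X[k]|² = (1/8)(|8|² + |-1.5858-2.4142i|² + |-6|² + |-4.4142-0.4142i|² + |0|² + |-4.4142+0.4142i|² + |-6|² + |-1.5858+2.4142i|²) = (1/8)·192.0000 = 24.0000

Both sides agree, confirming Parseval's theorem.

Σ|x[n]|² = (1/N)Σ|X[k]|² = 24.0000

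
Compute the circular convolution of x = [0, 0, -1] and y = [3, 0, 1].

(x ⊛ y)[n] = Σ(m=0 to 2) x[m] · y[(n-m) mod 3]

Computing each output sample:
(x ⊛ y)[0] = 0
(x ⊛ y)[1] = -1
(x ⊛ y)[2] = -3

x ⊛ y = [0, -1, -3]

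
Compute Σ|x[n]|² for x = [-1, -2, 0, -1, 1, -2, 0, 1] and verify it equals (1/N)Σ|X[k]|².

Time domain:
Σ|x[n]|² = |-1|² + |-2|² + |0|² + |-1|² + |1|² + |-2|² + |0|² + |1|² = 12.0000

Frequency domain:
(1/8)Σ|X[k]|² = (1/8)(|-4|² + |-0.5858+1.4142i|² + |4i|² + |-3.4142+1.4142i|² + |4|² + |-3.4142-1.4142i|² + |-4i|² + |-0.5858-1.4142i|²) = (1/8)·96.0000 = 12.0000

Both sides agree, confirming Parseval's theorem.

Σ|x[n]|² = (1/N)Σ|X[k]|² = 12.0000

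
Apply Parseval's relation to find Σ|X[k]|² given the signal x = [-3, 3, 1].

Parseval: Σ|x[n]|² = (1/N)Σ|X[k]|², so Σ|X[k]|² = N·Σ|x[n]|² = 3·19.0000

Σ|X[k]|² = N·Σ|x[n]|² = 3·19.0000 = 57.0000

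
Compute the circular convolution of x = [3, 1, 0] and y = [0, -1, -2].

(x ⊛ y)[n] = Σ(m=0 to 2) x[m] · y[(n-m) mod 3]

Computing each output sample:
(x ⊛ y)[0] = -2
(x ⊛ y)[1] = -3
(x ⊛ y)[2] = -7

x ⊛ y = [-2, -3, -7]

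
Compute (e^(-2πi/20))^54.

Since ω_20^20 = 1, powers reduce modulo 20.
54 mod 20 = 14
So ω_20^54 = ω_20^14 = e^(-2πi·14/20)

ω_20^54 = ω_20^14 = -0.3090+0.9511i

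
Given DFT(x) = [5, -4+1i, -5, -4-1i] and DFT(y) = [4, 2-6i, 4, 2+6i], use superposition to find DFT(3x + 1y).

By linearity: DFT(3x + 1y) = 3·DFT(x) + 1·DFT(y)
= 3·[5, -4+1i, -5, -4-1i] + 1·[4, 2-6i, 4, 2+6i]

Computing element-wise:
Z[0] = 3·(5) + 1·(4) = 19
Z[1] = 3·(-4+1i) + 1·(2-6i) = -10-3i
Z[2] = 3·(-5) + 1·(4) = -11
Z[3] = 3·(-4-1i) + 1·(2+6i) = -10+3i

DFT(3x + 1y) = 3·X + 1·Y = [19, -10-3i, -11, -10+3i]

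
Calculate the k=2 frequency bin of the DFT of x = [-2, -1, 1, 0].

X[2] = Σ(n=0 to 3) x[n] · ω_4^(2n) where ω_4 = e^(-2πi/4)
= (-2)·ω_4^0 + (-1)·ω_4^2 + (1)·ω_4^4 + (0)·ω_4^6

X[2] = 0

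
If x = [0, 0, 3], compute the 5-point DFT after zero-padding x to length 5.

Original 3-point DFT: [3, -1.5000+2.5981i, -1.5000-2.5981i]
Zero-padded 5-point DFT provides frequency interpolation.

DFT_5([x, 0, ...]) = [3, -2.4271-1.7634i, 0.9271+2.8532i, 0.9271-2.8532i, -2.4271+1.7634i]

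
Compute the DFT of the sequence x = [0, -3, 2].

X[k] = Σ(n=0 to 2) x[n] · ω_3^(nk)
where ω_3 = e^(-2πi/3)

Computing each X[k]:
X[0] = -1
X[1] = 0.5000+4.3301i
X[2] = 0.5000-4.3301i

X = [-1, 0.5000+4.3301i, 0.5000-4.3301i]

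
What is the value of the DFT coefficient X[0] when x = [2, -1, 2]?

X[0] = Σ(n=0 to 2) x[n] · ω_3^0 = Σ x[n]
= (2) + (-1) + (2)

X[0] = 3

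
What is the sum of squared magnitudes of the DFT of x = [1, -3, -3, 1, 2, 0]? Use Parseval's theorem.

Parseval: Σ|x[n]|² = (1/N)Σ|X[k]|², so Σ|X[k]|² = N·Σ|x[n]|² = 6·24.0000

Σ|X[k]|² = N·Σ|x[n]|² = 6·24.0000 = 144.0000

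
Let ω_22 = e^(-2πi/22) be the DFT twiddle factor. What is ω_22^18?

ω_22^18 = e^(-2πi·18/22)
= cos(-2π·18/22) + i·sin(-2π·18/22)
= cos(-36π/22) + i·sin(-36π/22)

ω_22^18 = cos(-36π/22) + i·sin(-36π/22) = 0.4154+0.9096i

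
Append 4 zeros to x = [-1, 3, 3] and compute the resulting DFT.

Original 3-point DFT: [5, -4, -4]
Zero-padded 7-point DFT provides frequency interpolation.

DFT_7([x, 0, ...]) = [5, 0.2029-5.2703i, -4.3705-1.6231i, -1.8324+1.0438i, -1.8324-1.0438i, -4.3705+1.6231i, 0.2029+5.2703i]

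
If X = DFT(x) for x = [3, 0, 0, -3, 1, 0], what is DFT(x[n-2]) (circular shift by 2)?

Time shift by 2: X_shifted[k] = ω_6^(2k) · X[k]
Shifted x = [1, 0, 3, 0, 0, -3]

DFT(x[n-2]) = [1, -2.0000-5.1962i, 1, 7, 1, -2.0000+5.1962i]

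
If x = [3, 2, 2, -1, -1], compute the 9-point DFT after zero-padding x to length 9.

Original 5-point DFT: [5, 2.5000-4.6165i, 2.5000+1.0898i, 2.5000-1.0898i, 2.5000+4.6165i]
Zero-padded 9-point DFT provides frequency interpolation.

DFT_9([x, 0, ...]) = [5, 6.3191-2.0471i, 1.2019-4.1625i, 0.5000+0.8660i, 2.9791+0.4828i, 2.9791-0.4828i, 0.5000-0.8660i, 1.2019+4.1625i, 6.3191+2.0471i]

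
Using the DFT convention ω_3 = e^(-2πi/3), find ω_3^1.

ω_3^1 = e^(-2πi·1/3)
= cos(-2π·1/3) + i·sin(-2π·1/3)
= cos(-2π/3) + i·sin(-2π/3)

ω_3^1 = cos(-2π/3) + i·sin(-2π/3) = -0.5000-0.8660i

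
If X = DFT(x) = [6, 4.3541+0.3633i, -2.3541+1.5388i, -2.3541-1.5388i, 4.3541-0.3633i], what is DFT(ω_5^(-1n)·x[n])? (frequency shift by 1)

Modulation property: DFT(ω_5^(-1n)·x[n]) = X[(k-1) mod 5], so circularly shift X by 1 positions.

X[k-1] = [4.3541-0.3633i, 6, 4.3541+0.3633i, -2.3541+1.5388i, -2.3541-1.5388i]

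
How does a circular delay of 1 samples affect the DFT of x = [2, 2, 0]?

Time shift by 1: X_shifted[k] = ω_3^(1k) · X[k]
Shifted x = [0, 2, 2]

DFT(x[n-1]) = [4, -2, -2]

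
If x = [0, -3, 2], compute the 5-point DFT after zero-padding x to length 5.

Original 3-point DFT: [-1, 0.5000+4.3301i, 0.5000-4.3301i]
Zero-padded 5-point DFT provides frequency interpolation.

DFT_5([x, 0, ...]) = [-1, -2.5451+1.6776i, 3.0451+3.6655i, 3.0451-3.6655i, -2.5451-1.6776i]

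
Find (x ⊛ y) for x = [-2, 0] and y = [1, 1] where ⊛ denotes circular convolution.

(x ⊛ y)[n] = Σ(m=0 to 1) x[m] · y[(n-m) mod 2]

Computing each output sample:
(x ⊛ y)[0] = -2
(x ⊛ y)[1] = -2

x ⊛ y = [-2, -2]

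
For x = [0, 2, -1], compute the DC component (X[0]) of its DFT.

X[0] = Σ(n=0 to 2) x[n] · ω_3^0 = Σ x[n]
= (0) + (2) + (-1)

X[0] = 1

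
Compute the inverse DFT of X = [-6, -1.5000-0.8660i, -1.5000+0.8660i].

x[n] = (1/3) Σ(k=0 to 2) X[k] · e^(2πikn/3)

Computing each x[n]:
x[0] = -3
x[1] = -1
x[2] = -2

x = [-3, -1, -2]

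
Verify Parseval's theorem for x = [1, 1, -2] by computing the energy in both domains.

Time domain:
Σ|x[n]|² = |1|² + |1|² + |-2|² = 6.0000

Frequency domain:
(1/3)Σ|X[k]|² = (1/3)(|0|² + |1.5000-2.5981i|² + |1.5000+2.5981i|²) = (1/3)·18.0000 = 6.0000

Both sides agree, confirming Parseval's theorem.

Σ|x[n]|² = (1/N)Σ|X[k]|² = 6.0000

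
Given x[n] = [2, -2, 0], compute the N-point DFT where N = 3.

X[k] = Σ(n=0 to 2) x[n] · ω_3^(nk)
where ω_3 = e^(-2πi/3)

Computing each X[k]:
X[0] = 0
X[1] = 3.0000+1.7321i
X[2] = 3.0000-1.7321i

X = [0, 3.0000+1.7321i, 3.0000-1.7321i]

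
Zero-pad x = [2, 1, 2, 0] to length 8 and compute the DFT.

Original 4-point DFT: [5, -1i, 3, 1i]
Zero-padded 8-point DFT provides frequency interpolation.

DFT_8([x, 0, ...]) = [5, 2.7071-2.7071i, -1i, 1.2929+1.2929i, 3, 1.2929-1.2929i, 1i, 2.7071+2.7071i]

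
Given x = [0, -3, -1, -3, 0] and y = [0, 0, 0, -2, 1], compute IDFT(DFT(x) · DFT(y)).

(x ⊛ y)[n] = Σ(m=0 to 4) x[m] · y[(n-m) mod 5]

Computing each output sample:
(x ⊛ y)[0] = -1
(x ⊛ y)[1] = 5
(x ⊛ y)[2] = -3
(x ⊛ y)[3] = 0
(x ⊛ y)[4] = 6

x ⊛ y = [-1, 5, -3, 0, 6]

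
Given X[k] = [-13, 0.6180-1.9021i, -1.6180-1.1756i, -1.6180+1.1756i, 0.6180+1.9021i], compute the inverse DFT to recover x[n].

x[n] = (1/5) Σ(k=0 to 4) X[k] · e^(2πikn/5)

Computing each x[n]:
x[0] = -3
x[1] = -1
x[2] = -3
x[3] = -3
x[4] = -3

x = [-3, -1, -3, -3, -3]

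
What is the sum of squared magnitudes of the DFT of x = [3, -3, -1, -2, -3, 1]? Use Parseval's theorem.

Parseval: Σ|x[n]|² = (1/N)Σ|X[k]|², so Σ|X[k]|² = N·Σ|x[n]|² = 6·33.0000

Σ|X[k]|² = N·Σ|x[n]|² = 6·33.0000 = 198.0000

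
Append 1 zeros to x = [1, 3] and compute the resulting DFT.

Original 2-point DFT: [4, -2]
Zero-padded 3-point DFT provides frequency interpolation.

DFT_3([x, 0, ...]) = [4, -0.5000-2.5981i, -0.5000+2.5981i]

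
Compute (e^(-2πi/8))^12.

Since ω_8^8 = 1, powers reduce modulo 8.
12 mod 8 = 4
So ω_8^12 = ω_8^4 = e^(-2πi·4/8)

ω_8^12 = ω_8^4 = -1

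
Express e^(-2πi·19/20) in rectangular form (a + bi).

ω_20^19 = e^(-2πi·19/20)
= cos(-2π·19/20) + i·sin(-2π·19/20)
= cos(-38π/20) + i·sin(-38π/20)

ω_20^19 = cos(-38π/20) + i·sin(-38π/20) = 0.9511+0.3090i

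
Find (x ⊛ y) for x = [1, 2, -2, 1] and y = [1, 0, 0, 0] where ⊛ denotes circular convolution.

(x ⊛ y)[n] = Σ(m=0 to 3) x[m] · y[(n-m) mod 4]

Computing each output sample:
(x ⊛ y)[0] = 1
(x ⊛ y)[1] = 2
(x ⊛ y)[2] = -2
(x ⊛ y)[3] = 1

x ⊛ y = [1, 2, -2, 1]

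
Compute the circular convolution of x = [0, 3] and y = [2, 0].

(x ⊛ y)[n] = Σ(m=0 to 1) x[m] · y[(n-m) mod 2]

Computing each output sample:
(x ⊛ y)[0] = 0
(x ⊛ y)[1] = 6

x ⊛ y = [0, 6]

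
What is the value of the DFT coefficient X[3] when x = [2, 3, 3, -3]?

X[3] = Σ(n=0 to 3) x[n] · ω_4^(3n) where ω_4 = e^(-2πi/4)
= (2)·ω_4^0 + (3)·ω_4^3 + (3)·ω_4^6 + (-3)·ω_4^9

X[3] = -1+6i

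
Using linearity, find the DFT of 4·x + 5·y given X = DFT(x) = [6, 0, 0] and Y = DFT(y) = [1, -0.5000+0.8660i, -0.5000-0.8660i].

By linearity: DFT(4x + 5y) = 4·DFT(x) + 5·DFT(y)
= 4·[6, 0, 0] + 5·[1, -0.5000+0.8660i, -0.5000-0.8660i]

Computing element-wise:
Z[0] = 4·(6) + 5·(1) = 29
Z[1] = 4·(0) + 5·(-0.5000+0.8660i) = -2.5000+4.3300i
Z[2] = 4·(0) + 5·(-0.5000-0.8660i) = -2.5000-4.3300i

DFT(4x + 5y) = 4·X + 5·Y = [29, -2.5000+4.3300i, -2.5000-4.3300i]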